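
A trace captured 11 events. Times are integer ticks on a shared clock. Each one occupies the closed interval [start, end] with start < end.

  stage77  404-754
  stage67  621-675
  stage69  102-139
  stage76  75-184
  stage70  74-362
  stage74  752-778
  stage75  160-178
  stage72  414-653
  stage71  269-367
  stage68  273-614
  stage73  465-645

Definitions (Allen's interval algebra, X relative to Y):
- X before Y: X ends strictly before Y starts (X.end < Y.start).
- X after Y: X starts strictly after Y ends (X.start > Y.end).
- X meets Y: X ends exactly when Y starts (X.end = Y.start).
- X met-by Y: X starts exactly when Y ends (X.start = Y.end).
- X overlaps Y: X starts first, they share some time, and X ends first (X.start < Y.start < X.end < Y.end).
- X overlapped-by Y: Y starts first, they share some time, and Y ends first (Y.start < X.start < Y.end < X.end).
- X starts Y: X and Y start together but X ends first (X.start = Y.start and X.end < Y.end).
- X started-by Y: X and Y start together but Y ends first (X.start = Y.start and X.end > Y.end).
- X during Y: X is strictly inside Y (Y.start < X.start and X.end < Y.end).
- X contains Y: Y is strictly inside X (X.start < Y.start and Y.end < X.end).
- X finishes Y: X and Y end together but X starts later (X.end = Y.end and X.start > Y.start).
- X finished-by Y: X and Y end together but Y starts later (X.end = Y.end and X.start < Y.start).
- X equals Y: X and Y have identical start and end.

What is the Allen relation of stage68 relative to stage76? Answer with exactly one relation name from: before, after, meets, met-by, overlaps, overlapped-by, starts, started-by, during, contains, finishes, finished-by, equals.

after

stage68 = [273, 614]; stage76 = [75, 184].
Compare endpoints: stage68.start > stage76.start, stage68.start > stage76.end, stage68.end > stage76.start, stage68.end > stage76.end.
That pattern is 'after'.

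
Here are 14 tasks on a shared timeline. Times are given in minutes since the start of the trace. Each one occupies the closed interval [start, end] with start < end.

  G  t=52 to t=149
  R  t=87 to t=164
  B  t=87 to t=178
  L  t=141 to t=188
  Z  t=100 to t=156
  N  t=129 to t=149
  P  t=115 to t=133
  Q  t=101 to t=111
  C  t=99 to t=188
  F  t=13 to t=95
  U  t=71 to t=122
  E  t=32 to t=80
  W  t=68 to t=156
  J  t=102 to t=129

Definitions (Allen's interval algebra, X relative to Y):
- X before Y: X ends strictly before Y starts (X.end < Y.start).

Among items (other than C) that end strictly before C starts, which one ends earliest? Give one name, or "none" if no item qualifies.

E

Target C = [t=99, t=188].
B [t=87, t=178] → overlaps → excluded.
E [t=32, t=80] → before → candidate.
F [t=13, t=95] → before → candidate.
G [t=52, t=149] → overlaps → excluded.
J [t=102, t=129] → during → excluded.
L [t=141, t=188] → finishes → excluded.
N [t=129, t=149] → during → excluded.
P [t=115, t=133] → during → excluded.
Q [t=101, t=111] → during → excluded.
R [t=87, t=164] → overlaps → excluded.
U [t=71, t=122] → overlaps → excluded.
W [t=68, t=156] → overlaps → excluded.
Z [t=100, t=156] → during → excluded.
Among candidates, earliest end is t=80 → E.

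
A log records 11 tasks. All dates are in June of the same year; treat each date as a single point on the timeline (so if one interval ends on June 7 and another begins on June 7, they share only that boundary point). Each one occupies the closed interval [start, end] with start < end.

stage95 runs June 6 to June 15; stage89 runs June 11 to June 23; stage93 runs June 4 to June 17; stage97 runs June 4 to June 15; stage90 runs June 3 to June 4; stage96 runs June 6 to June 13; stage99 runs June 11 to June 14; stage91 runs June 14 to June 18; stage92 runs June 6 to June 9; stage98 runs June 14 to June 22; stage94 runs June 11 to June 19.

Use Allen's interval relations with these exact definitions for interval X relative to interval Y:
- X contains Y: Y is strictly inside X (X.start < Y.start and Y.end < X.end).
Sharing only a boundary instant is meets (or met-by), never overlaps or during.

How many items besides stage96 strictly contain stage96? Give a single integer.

Target stage96 = [June 6, June 13].
stage89 [June 11, June 23] → overlapped-by → no.
stage90 [June 3, June 4] → before → no.
stage91 [June 14, June 18] → after → no.
stage92 [June 6, June 9] → starts → no.
stage93 [June 4, June 17] → contains → counts.
stage94 [June 11, June 19] → overlapped-by → no.
stage95 [June 6, June 15] → started-by → no.
stage97 [June 4, June 15] → contains → counts.
stage98 [June 14, June 22] → after → no.
stage99 [June 11, June 14] → overlapped-by → no.
Total: 2.

2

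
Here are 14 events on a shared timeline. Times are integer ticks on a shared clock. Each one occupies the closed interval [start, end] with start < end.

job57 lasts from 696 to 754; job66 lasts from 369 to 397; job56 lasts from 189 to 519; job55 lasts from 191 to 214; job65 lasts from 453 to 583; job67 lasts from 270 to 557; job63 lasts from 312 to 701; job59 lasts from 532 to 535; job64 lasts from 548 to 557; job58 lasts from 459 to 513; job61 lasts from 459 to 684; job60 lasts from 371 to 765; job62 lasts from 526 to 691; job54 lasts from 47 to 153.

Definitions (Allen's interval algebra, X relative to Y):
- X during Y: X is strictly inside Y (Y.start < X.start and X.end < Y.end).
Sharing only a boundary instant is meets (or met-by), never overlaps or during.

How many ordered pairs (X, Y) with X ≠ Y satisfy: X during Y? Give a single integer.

27

Checking all 182 ordered pairs for relation 'during'; matching pairs in alphabetical order:
(job55, job56): job55 during job56 ✓
(job57, job60): job57 during job60 ✓
(job58, job56): job58 during job56 ✓
(job58, job60): job58 during job60 ✓
(job58, job63): job58 during job63 ✓
(job58, job65): job58 during job65 ✓
(job58, job67): job58 during job67 ✓
(job59, job60): job59 during job60 ✓
(job59, job61): job59 during job61 ✓
(job59, job62): job59 during job62 ✓
(job59, job63): job59 during job63 ✓
(job59, job65): job59 during job65 ✓
(job59, job67): job59 during job67 ✓
(job61, job60): job61 during job60 ✓
(job61, job63): job61 during job63 ✓
(job62, job60): job62 during job60 ✓
(job62, job63): job62 during job63 ✓
(job64, job60): job64 during job60 ✓
(job64, job61): job64 during job61 ✓
(job64, job62): job64 during job62 ✓
(job64, job63): job64 during job63 ✓
(job64, job65): job64 during job65 ✓
(job65, job60): job65 during job60 ✓
(job65, job63): job65 during job63 ✓
... plus 3 further pairs not listed.
Count: 27.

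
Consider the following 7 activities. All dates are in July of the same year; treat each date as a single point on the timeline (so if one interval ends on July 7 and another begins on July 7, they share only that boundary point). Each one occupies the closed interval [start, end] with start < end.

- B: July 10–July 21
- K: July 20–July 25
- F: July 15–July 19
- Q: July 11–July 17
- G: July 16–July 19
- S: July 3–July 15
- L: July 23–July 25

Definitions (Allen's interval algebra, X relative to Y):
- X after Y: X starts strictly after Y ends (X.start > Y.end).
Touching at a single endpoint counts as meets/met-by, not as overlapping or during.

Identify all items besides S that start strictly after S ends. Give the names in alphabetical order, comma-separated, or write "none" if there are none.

G, K, L

Target S = [July 3, July 15].
B [July 10, July 21] → overlapped-by → no.
F [July 15, July 19] → met-by → no.
G [July 16, July 19] → after → yes.
K [July 20, July 25] → after → yes.
L [July 23, July 25] → after → yes.
Q [July 11, July 17] → overlapped-by → no.
Result: G, K, L.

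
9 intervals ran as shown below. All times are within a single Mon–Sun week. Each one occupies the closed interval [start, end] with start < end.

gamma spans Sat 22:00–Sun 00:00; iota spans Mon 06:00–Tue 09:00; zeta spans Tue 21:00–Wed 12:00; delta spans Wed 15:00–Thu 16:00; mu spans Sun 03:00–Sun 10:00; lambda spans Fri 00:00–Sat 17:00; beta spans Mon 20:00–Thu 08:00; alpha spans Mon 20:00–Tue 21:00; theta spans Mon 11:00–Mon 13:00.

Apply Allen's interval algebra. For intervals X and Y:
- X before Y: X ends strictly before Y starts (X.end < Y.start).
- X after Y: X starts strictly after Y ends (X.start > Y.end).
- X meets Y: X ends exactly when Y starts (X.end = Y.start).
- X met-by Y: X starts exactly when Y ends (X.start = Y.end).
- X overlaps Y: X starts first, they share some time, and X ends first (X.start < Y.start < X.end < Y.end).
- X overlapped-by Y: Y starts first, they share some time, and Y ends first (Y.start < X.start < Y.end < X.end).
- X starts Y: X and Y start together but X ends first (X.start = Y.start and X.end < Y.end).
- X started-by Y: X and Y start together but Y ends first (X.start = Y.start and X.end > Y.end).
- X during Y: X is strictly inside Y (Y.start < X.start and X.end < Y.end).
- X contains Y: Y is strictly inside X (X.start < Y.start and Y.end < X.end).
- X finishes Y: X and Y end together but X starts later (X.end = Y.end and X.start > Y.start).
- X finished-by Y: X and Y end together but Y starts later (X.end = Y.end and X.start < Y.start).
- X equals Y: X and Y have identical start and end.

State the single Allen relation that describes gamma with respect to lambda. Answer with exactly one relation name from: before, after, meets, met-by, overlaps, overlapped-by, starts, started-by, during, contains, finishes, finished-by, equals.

after

gamma = [Sat 22:00, Sun 00:00]; lambda = [Fri 00:00, Sat 17:00].
Compare endpoints: gamma.start > lambda.start, gamma.start > lambda.end, gamma.end > lambda.start, gamma.end > lambda.end.
That pattern is 'after'.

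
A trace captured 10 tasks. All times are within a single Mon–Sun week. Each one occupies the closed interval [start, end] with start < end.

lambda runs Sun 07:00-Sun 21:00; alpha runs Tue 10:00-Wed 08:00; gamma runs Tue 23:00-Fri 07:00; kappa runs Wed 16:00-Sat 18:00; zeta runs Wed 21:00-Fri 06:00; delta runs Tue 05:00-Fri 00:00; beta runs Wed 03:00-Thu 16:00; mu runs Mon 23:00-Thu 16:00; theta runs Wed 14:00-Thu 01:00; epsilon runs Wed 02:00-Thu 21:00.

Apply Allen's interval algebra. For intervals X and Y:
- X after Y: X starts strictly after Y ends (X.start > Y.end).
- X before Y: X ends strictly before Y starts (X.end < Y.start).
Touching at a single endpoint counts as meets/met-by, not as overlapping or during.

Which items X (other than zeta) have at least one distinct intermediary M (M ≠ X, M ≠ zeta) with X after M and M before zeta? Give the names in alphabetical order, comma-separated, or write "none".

Target zeta = [Wed 21:00, Fri 06:00].
Intermediaries M with M before zeta: alpha.
Via alpha — items with X after alpha: kappa, lambda, theta.
Union: kappa, lambda, theta.

kappa, lambda, theta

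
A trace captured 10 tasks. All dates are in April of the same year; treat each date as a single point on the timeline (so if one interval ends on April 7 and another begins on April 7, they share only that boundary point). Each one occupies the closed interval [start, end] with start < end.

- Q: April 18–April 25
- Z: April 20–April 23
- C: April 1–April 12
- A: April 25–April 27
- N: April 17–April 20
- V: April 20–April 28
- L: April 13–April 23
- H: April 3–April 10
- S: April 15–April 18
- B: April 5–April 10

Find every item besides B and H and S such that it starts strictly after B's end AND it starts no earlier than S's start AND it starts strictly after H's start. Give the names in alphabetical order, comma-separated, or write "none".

A, N, Q, V, Z

Conditions: its start is strictly after B's end (X.start > April 10) AND its start is no earlier than S's start (X.start >= April 15) AND its start is strictly after H's start (X.start > April 3).
A: start April 25 > April 10? ✓; start April 25 >= April 15? ✓; start April 25 > April 3? ✓ → yes.
C: start April 1 > April 10? ✗; start April 1 >= April 15? ✗; start April 1 > April 3? ✗ → no.
L: start April 13 > April 10? ✓; start April 13 >= April 15? ✗; start April 13 > April 3? ✓ → no.
N: start April 17 > April 10? ✓; start April 17 >= April 15? ✓; start April 17 > April 3? ✓ → yes.
Q: start April 18 > April 10? ✓; start April 18 >= April 15? ✓; start April 18 > April 3? ✓ → yes.
V: start April 20 > April 10? ✓; start April 20 >= April 15? ✓; start April 20 > April 3? ✓ → yes.
Z: start April 20 > April 10? ✓; start April 20 >= April 15? ✓; start April 20 > April 3? ✓ → yes.
Result: A, N, Q, V, Z.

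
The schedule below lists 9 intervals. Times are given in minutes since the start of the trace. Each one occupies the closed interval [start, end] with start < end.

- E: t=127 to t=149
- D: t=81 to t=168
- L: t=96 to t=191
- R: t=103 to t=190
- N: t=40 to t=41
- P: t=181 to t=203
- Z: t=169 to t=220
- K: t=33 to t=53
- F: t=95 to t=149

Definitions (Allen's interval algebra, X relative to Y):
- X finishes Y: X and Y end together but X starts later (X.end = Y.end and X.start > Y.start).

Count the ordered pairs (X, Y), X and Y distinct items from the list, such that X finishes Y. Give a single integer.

1

Checking all 72 ordered pairs for relation 'finishes'; matching pairs in alphabetical order:
(E, F): E finishes F ✓
Count: 1.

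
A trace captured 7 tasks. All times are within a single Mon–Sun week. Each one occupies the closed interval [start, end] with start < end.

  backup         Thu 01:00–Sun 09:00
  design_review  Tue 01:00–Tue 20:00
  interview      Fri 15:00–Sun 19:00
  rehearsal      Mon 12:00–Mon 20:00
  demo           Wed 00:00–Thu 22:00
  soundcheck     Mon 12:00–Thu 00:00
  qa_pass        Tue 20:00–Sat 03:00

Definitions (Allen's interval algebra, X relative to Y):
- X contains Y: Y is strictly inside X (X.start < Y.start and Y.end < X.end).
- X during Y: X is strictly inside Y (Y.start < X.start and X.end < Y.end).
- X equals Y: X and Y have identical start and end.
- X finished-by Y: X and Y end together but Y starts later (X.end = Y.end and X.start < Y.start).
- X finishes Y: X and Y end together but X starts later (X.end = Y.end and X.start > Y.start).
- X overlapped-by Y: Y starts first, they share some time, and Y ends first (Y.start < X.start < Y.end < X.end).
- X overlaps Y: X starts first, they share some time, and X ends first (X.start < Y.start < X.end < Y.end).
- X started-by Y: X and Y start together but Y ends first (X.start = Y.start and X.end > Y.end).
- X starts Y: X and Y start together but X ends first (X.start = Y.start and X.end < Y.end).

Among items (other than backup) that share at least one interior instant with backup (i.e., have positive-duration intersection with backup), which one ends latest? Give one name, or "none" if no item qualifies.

interview

Target backup = [Thu 01:00, Sun 09:00].
demo [Wed 00:00, Thu 22:00] → overlaps → candidate.
design_review [Tue 01:00, Tue 20:00] → before → excluded.
interview [Fri 15:00, Sun 19:00] → overlapped-by → candidate.
qa_pass [Tue 20:00, Sat 03:00] → overlaps → candidate.
rehearsal [Mon 12:00, Mon 20:00] → before → excluded.
soundcheck [Mon 12:00, Thu 00:00] → before → excluded.
Among candidates, latest end is Sun 19:00 → interview.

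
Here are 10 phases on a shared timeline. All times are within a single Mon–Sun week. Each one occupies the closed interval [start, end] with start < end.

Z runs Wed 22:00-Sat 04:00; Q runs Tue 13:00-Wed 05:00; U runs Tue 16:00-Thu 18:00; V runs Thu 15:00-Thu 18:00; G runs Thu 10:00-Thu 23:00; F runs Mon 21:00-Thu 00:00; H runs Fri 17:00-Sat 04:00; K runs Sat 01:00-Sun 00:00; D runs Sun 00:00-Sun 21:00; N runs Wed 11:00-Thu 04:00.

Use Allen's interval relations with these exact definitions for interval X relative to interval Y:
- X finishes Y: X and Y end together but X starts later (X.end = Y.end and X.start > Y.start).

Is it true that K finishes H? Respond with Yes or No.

K = [Sat 01:00, Sun 00:00], H = [Fri 17:00, Sat 04:00].
Actual relation of K to H: overlapped-by.
Asked whether 'finishes' holds → No.

No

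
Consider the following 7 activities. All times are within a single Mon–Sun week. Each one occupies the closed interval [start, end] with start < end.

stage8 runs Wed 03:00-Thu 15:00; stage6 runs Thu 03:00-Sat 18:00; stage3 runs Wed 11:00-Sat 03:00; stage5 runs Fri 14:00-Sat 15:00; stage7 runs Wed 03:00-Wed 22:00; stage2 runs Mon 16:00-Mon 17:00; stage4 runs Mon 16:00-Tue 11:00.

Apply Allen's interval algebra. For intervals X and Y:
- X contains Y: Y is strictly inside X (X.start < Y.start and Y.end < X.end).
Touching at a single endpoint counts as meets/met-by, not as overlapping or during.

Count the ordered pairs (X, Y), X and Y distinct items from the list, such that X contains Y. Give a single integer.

Checking all 42 ordered pairs for relation 'contains'; matching pairs in alphabetical order:
(stage6, stage5): stage6 contains stage5 ✓
Count: 1.

1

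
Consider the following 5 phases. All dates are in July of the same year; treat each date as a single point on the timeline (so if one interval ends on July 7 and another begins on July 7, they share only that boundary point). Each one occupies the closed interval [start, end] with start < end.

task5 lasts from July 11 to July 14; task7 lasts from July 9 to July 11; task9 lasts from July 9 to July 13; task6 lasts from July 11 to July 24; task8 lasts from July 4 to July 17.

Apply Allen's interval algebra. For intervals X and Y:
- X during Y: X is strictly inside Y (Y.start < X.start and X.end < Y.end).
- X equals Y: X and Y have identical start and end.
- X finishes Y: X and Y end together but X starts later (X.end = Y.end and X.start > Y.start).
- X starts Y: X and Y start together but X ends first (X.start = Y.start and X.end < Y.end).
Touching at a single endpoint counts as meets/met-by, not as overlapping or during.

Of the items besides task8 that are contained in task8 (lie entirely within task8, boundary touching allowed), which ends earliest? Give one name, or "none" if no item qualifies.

task7

Target task8 = [July 4, July 17].
task5 [July 11, July 14] → during → candidate.
task6 [July 11, July 24] → overlapped-by → excluded.
task7 [July 9, July 11] → during → candidate.
task9 [July 9, July 13] → during → candidate.
Among candidates, earliest end is July 11 → task7.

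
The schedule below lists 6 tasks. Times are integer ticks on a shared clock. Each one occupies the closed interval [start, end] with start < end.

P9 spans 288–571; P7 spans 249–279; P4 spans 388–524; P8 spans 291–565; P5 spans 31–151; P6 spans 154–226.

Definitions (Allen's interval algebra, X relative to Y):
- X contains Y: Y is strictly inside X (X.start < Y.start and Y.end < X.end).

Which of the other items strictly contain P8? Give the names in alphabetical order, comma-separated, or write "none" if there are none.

P9

Target P8 = [291, 565].
P4 [388, 524] → during → no.
P5 [31, 151] → before → no.
P6 [154, 226] → before → no.
P7 [249, 279] → before → no.
P9 [288, 571] → contains → yes.
Result: P9.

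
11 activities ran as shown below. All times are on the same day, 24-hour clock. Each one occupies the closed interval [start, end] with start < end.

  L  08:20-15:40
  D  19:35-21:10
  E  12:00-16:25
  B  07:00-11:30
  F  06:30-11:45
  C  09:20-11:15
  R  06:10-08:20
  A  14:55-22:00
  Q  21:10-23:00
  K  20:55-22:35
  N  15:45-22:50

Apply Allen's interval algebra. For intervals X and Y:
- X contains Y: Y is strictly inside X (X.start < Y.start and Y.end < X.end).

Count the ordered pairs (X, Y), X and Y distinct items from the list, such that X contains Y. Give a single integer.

7

Checking all 110 ordered pairs for relation 'contains'; matching pairs in alphabetical order:
(A, D): A contains D ✓
(B, C): B contains C ✓
(F, B): F contains B ✓
(F, C): F contains C ✓
(L, C): L contains C ✓
(N, D): N contains D ✓
(N, K): N contains K ✓
Count: 7.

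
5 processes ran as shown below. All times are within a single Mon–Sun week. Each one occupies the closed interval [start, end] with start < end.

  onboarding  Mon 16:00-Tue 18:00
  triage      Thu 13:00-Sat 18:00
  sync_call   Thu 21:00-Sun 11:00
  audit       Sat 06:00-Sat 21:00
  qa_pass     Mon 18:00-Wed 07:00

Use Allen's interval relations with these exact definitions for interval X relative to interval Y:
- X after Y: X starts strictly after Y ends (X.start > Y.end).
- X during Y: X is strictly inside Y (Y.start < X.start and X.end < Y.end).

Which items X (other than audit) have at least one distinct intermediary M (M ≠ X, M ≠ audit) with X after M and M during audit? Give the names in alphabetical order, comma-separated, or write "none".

none

Target audit = [Sat 06:00, Sat 21:00].
Intermediaries M with M during audit: none.
Union: none.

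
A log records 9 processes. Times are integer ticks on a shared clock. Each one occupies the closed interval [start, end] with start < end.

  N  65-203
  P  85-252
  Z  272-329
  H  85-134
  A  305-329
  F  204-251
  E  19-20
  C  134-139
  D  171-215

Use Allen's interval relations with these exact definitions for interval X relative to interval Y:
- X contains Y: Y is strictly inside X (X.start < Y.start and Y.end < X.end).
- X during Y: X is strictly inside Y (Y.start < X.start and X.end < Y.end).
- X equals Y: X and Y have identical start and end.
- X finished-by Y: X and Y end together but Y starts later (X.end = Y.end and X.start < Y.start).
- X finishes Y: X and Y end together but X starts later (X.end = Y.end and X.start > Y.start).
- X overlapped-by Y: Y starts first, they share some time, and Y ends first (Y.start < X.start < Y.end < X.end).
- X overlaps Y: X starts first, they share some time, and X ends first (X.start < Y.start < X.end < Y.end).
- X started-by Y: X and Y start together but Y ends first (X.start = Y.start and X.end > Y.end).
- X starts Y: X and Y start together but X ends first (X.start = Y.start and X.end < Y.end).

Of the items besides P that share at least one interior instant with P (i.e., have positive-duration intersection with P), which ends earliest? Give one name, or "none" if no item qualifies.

Target P = [85, 252].
A [305, 329] → after → excluded.
C [134, 139] → during → candidate.
D [171, 215] → during → candidate.
E [19, 20] → before → excluded.
F [204, 251] → during → candidate.
H [85, 134] → starts → candidate.
N [65, 203] → overlaps → candidate.
Z [272, 329] → after → excluded.
Among candidates, earliest end is 134 → H.

H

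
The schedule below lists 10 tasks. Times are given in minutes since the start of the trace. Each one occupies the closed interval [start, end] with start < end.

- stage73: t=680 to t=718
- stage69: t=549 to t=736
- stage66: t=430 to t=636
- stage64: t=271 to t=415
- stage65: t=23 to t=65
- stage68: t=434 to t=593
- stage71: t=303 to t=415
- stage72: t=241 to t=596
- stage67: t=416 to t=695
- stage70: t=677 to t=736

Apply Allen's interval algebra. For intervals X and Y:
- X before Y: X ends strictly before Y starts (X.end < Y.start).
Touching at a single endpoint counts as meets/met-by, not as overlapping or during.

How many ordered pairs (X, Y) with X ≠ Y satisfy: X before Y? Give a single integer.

Checking all 90 ordered pairs for relation 'before'; matching pairs in alphabetical order:
(stage64, stage66): stage64 before stage66 ✓
(stage64, stage67): stage64 before stage67 ✓
(stage64, stage68): stage64 before stage68 ✓
(stage64, stage69): stage64 before stage69 ✓
(stage64, stage70): stage64 before stage70 ✓
(stage64, stage73): stage64 before stage73 ✓
(stage65, stage64): stage65 before stage64 ✓
(stage65, stage66): stage65 before stage66 ✓
(stage65, stage67): stage65 before stage67 ✓
(stage65, stage68): stage65 before stage68 ✓
(stage65, stage69): stage65 before stage69 ✓
(stage65, stage70): stage65 before stage70 ✓
(stage65, stage71): stage65 before stage71 ✓
(stage65, stage72): stage65 before stage72 ✓
(stage65, stage73): stage65 before stage73 ✓
(stage66, stage70): stage66 before stage70 ✓
(stage66, stage73): stage66 before stage73 ✓
(stage68, stage70): stage68 before stage70 ✓
(stage68, stage73): stage68 before stage73 ✓
(stage71, stage66): stage71 before stage66 ✓
(stage71, stage67): stage71 before stage67 ✓
(stage71, stage68): stage71 before stage68 ✓
(stage71, stage69): stage71 before stage69 ✓
(stage71, stage70): stage71 before stage70 ✓
... plus 3 further pairs not listed.
Count: 27.

27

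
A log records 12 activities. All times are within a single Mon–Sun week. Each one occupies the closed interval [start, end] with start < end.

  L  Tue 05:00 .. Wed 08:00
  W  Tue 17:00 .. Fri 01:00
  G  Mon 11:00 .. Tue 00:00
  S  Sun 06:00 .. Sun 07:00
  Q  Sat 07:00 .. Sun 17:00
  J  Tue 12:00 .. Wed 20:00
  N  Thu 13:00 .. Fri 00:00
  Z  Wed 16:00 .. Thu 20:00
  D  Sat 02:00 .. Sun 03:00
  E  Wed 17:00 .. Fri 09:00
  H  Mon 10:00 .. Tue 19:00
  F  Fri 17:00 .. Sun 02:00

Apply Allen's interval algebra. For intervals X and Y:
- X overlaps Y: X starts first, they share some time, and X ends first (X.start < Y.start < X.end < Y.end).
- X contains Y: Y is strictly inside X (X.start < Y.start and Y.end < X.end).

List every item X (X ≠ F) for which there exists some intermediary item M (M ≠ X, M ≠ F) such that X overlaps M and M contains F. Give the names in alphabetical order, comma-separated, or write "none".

none

Target F = [Fri 17:00, Sun 02:00].
Intermediaries M with M contains F: none.
Union: none.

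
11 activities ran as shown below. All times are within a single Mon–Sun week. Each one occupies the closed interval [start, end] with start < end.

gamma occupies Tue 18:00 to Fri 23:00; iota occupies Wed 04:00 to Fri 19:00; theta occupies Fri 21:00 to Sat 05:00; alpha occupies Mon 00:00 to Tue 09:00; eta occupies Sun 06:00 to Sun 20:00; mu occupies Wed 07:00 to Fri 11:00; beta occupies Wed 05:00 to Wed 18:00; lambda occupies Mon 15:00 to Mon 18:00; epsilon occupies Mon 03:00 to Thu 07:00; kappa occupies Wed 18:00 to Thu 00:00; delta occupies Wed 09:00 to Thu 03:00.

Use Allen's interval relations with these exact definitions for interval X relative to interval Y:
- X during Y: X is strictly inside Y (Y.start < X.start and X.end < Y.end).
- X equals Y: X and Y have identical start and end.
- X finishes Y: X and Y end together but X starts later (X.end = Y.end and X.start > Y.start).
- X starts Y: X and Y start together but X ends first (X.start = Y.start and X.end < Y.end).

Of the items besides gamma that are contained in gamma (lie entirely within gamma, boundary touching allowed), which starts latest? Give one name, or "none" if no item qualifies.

Target gamma = [Tue 18:00, Fri 23:00].
alpha [Mon 00:00, Tue 09:00] → before → excluded.
beta [Wed 05:00, Wed 18:00] → during → candidate.
delta [Wed 09:00, Thu 03:00] → during → candidate.
epsilon [Mon 03:00, Thu 07:00] → overlaps → excluded.
eta [Sun 06:00, Sun 20:00] → after → excluded.
iota [Wed 04:00, Fri 19:00] → during → candidate.
kappa [Wed 18:00, Thu 00:00] → during → candidate.
lambda [Mon 15:00, Mon 18:00] → before → excluded.
mu [Wed 07:00, Fri 11:00] → during → candidate.
theta [Fri 21:00, Sat 05:00] → overlapped-by → excluded.
Among candidates, latest start is Wed 18:00 → kappa.

kappa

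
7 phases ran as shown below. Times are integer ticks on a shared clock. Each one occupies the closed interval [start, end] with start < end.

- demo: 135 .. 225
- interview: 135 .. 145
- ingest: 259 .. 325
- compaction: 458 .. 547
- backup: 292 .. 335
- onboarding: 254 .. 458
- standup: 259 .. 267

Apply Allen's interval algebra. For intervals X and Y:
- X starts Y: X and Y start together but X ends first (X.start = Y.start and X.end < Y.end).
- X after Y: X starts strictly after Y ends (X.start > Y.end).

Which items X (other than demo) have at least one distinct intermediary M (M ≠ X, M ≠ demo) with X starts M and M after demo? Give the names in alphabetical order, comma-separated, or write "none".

standup

Target demo = [135, 225].
Intermediaries M with M after demo: backup, compaction, ingest, onboarding, standup.
Via backup — items with X starts backup: none.
Via compaction — items with X starts compaction: none.
Via ingest — items with X starts ingest: standup.
Via onboarding — items with X starts onboarding: none.
Via standup — items with X starts standup: none.
Union: standup.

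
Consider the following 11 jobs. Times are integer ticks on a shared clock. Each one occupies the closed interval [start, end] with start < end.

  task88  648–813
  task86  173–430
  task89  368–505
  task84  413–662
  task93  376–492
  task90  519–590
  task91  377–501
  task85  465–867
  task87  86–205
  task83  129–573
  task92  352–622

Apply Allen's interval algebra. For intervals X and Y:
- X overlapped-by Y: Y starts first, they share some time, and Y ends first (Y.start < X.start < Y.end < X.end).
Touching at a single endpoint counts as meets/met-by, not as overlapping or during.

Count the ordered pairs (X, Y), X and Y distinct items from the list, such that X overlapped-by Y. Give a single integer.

Checking all 110 ordered pairs for relation 'overlapped-by'; matching pairs in alphabetical order:
(task83, task87): task83 overlapped-by task87 ✓
(task84, task83): task84 overlapped-by task83 ✓
(task84, task86): task84 overlapped-by task86 ✓
(task84, task89): task84 overlapped-by task89 ✓
(task84, task91): task84 overlapped-by task91 ✓
(task84, task92): task84 overlapped-by task92 ✓
(task84, task93): task84 overlapped-by task93 ✓
(task85, task83): task85 overlapped-by task83 ✓
(task85, task84): task85 overlapped-by task84 ✓
(task85, task89): task85 overlapped-by task89 ✓
(task85, task91): task85 overlapped-by task91 ✓
(task85, task92): task85 overlapped-by task92 ✓
(task85, task93): task85 overlapped-by task93 ✓
(task86, task87): task86 overlapped-by task87 ✓
(task88, task84): task88 overlapped-by task84 ✓
(task89, task86): task89 overlapped-by task86 ✓
(task90, task83): task90 overlapped-by task83 ✓
(task91, task86): task91 overlapped-by task86 ✓
(task91, task93): task91 overlapped-by task93 ✓
(task92, task83): task92 overlapped-by task83 ✓
(task92, task86): task92 overlapped-by task86 ✓
(task93, task86): task93 overlapped-by task86 ✓
Count: 22.

22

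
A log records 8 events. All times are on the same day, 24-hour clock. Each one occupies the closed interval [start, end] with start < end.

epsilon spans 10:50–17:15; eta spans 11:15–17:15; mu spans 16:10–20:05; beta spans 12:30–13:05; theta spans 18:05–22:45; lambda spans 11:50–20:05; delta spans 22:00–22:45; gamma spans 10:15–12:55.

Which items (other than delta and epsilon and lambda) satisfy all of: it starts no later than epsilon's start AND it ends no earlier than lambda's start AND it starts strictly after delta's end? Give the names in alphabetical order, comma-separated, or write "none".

none

Conditions: its start is no later than epsilon's start (X.start <= 10:50) AND its end is no earlier than lambda's start (X.end >= 11:50) AND its start is strictly after delta's end (X.start > 22:45).
beta: start 12:30 <= 10:50? ✗; end 13:05 >= 11:50? ✓; start 12:30 > 22:45? ✗ → no.
eta: start 11:15 <= 10:50? ✗; end 17:15 >= 11:50? ✓; start 11:15 > 22:45? ✗ → no.
gamma: start 10:15 <= 10:50? ✓; end 12:55 >= 11:50? ✓; start 10:15 > 22:45? ✗ → no.
mu: start 16:10 <= 10:50? ✗; end 20:05 >= 11:50? ✓; start 16:10 > 22:45? ✗ → no.
theta: start 18:05 <= 10:50? ✗; end 22:45 >= 11:50? ✓; start 18:05 > 22:45? ✗ → no.
Result: none.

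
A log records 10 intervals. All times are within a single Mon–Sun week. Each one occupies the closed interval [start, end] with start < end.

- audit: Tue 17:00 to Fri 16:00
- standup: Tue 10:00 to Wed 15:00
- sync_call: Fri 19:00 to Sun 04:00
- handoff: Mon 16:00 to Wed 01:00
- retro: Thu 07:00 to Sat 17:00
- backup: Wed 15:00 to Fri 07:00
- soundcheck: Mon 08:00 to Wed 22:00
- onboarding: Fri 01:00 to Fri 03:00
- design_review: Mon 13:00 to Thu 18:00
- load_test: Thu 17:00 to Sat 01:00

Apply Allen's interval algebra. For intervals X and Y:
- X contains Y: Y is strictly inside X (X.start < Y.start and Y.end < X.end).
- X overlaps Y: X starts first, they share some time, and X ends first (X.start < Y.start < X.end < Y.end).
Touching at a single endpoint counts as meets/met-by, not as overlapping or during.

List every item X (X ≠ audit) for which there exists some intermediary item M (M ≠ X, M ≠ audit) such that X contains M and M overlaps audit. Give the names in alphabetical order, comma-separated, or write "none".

Target audit = [Tue 17:00, Fri 16:00].
Intermediaries M with M overlaps audit: design_review, handoff, soundcheck, standup.
Via design_review — items with X contains design_review: none.
Via handoff — items with X contains handoff: design_review, soundcheck.
Via soundcheck — items with X contains soundcheck: none.
Via standup — items with X contains standup: design_review, soundcheck.
Union: design_review, soundcheck.

design_review, soundcheck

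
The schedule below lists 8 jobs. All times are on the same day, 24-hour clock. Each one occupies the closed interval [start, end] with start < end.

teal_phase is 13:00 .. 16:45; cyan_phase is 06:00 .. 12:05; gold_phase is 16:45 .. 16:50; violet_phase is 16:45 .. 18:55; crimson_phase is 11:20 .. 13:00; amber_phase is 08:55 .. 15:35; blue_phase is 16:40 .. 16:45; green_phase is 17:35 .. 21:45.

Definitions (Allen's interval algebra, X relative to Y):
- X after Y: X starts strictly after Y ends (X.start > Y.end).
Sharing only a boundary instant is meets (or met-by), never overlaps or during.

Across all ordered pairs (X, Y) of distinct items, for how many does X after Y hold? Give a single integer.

Checking all 56 ordered pairs for relation 'after'; matching pairs in alphabetical order:
(blue_phase, amber_phase): blue_phase after amber_phase ✓
(blue_phase, crimson_phase): blue_phase after crimson_phase ✓
(blue_phase, cyan_phase): blue_phase after cyan_phase ✓
(gold_phase, amber_phase): gold_phase after amber_phase ✓
(gold_phase, crimson_phase): gold_phase after crimson_phase ✓
(gold_phase, cyan_phase): gold_phase after cyan_phase ✓
(green_phase, amber_phase): green_phase after amber_phase ✓
(green_phase, blue_phase): green_phase after blue_phase ✓
(green_phase, crimson_phase): green_phase after crimson_phase ✓
(green_phase, cyan_phase): green_phase after cyan_phase ✓
(green_phase, gold_phase): green_phase after gold_phase ✓
(green_phase, teal_phase): green_phase after teal_phase ✓
(teal_phase, cyan_phase): teal_phase after cyan_phase ✓
(violet_phase, amber_phase): violet_phase after amber_phase ✓
(violet_phase, crimson_phase): violet_phase after crimson_phase ✓
(violet_phase, cyan_phase): violet_phase after cyan_phase ✓
Count: 16.

16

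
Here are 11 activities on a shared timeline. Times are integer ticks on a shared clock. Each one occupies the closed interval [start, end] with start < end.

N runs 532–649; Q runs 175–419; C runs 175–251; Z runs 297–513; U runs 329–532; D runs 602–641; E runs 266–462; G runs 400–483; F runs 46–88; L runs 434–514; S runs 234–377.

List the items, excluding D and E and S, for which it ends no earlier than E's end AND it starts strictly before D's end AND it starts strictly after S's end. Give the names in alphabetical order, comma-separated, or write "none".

Conditions: its end is no earlier than E's end (X.end >= 462) AND its start is strictly before D's end (X.start < 641) AND its start is strictly after S's end (X.start > 377).
C: end 251 >= 462? ✗; start 175 < 641? ✓; start 175 > 377? ✗ → no.
F: end 88 >= 462? ✗; start 46 < 641? ✓; start 46 > 377? ✗ → no.
G: end 483 >= 462? ✓; start 400 < 641? ✓; start 400 > 377? ✓ → yes.
L: end 514 >= 462? ✓; start 434 < 641? ✓; start 434 > 377? ✓ → yes.
N: end 649 >= 462? ✓; start 532 < 641? ✓; start 532 > 377? ✓ → yes.
Q: end 419 >= 462? ✗; start 175 < 641? ✓; start 175 > 377? ✗ → no.
U: end 532 >= 462? ✓; start 329 < 641? ✓; start 329 > 377? ✗ → no.
Z: end 513 >= 462? ✓; start 297 < 641? ✓; start 297 > 377? ✗ → no.
Result: G, L, N.

G, L, N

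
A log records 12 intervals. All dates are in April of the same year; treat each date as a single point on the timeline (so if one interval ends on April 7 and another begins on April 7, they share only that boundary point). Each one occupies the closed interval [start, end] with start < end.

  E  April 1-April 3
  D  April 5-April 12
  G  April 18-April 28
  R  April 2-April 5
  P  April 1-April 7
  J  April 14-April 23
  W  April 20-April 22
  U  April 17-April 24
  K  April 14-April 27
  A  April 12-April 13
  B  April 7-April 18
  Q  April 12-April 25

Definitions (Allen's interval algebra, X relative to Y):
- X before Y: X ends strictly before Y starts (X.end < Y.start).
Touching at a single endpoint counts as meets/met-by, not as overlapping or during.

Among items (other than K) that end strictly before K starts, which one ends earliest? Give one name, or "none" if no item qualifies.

E

Target K = [April 14, April 27].
A [April 12, April 13] → before → candidate.
B [April 7, April 18] → overlaps → excluded.
D [April 5, April 12] → before → candidate.
E [April 1, April 3] → before → candidate.
G [April 18, April 28] → overlapped-by → excluded.
J [April 14, April 23] → starts → excluded.
P [April 1, April 7] → before → candidate.
Q [April 12, April 25] → overlaps → excluded.
R [April 2, April 5] → before → candidate.
U [April 17, April 24] → during → excluded.
W [April 20, April 22] → during → excluded.
Among candidates, earliest end is April 3 → E.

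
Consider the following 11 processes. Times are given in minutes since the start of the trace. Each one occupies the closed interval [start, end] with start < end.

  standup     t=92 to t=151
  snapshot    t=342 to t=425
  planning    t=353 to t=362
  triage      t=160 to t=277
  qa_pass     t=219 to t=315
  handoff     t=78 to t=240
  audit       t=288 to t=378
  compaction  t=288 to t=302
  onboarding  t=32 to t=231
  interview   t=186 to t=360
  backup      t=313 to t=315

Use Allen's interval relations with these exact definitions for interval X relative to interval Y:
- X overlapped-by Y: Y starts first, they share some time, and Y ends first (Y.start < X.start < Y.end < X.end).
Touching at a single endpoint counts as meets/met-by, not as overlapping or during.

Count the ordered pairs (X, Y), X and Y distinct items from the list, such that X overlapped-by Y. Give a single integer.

Checking all 110 ordered pairs for relation 'overlapped-by'; matching pairs in alphabetical order:
(audit, interview): audit overlapped-by interview ✓
(audit, qa_pass): audit overlapped-by qa_pass ✓
(handoff, onboarding): handoff overlapped-by onboarding ✓
(interview, handoff): interview overlapped-by handoff ✓
(interview, onboarding): interview overlapped-by onboarding ✓
(interview, triage): interview overlapped-by triage ✓
(planning, interview): planning overlapped-by interview ✓
(qa_pass, handoff): qa_pass overlapped-by handoff ✓
(qa_pass, onboarding): qa_pass overlapped-by onboarding ✓
(qa_pass, triage): qa_pass overlapped-by triage ✓
(snapshot, audit): snapshot overlapped-by audit ✓
(snapshot, interview): snapshot overlapped-by interview ✓
(triage, handoff): triage overlapped-by handoff ✓
(triage, onboarding): triage overlapped-by onboarding ✓
Count: 14.

14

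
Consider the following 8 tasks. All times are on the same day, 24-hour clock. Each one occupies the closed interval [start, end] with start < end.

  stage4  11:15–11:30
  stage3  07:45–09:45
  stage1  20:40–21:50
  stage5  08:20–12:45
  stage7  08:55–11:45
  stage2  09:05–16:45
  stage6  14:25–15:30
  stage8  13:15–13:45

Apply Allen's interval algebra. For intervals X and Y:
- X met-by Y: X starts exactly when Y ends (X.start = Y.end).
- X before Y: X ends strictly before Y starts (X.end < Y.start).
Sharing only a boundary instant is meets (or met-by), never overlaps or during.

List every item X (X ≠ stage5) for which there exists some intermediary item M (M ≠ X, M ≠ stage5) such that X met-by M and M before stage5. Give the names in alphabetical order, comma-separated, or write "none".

none

Target stage5 = [08:20, 12:45].
Intermediaries M with M before stage5: none.
Union: none.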